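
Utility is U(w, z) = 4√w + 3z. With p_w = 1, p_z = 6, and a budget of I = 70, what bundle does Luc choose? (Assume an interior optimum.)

MU_w = 4/(2√w), MU_z = 3.
MRS = 4/(2√w) ÷ 3.
Tangency: set MRS = p_w/p_z = 1/6.
MRS depends only on w: (2/3)/√w = 1/6 ⇒ √w = (2/3)/(1/6) = 4 ⇒ w* = 16.
From the budget, 6·z = 70 − 1·16 = 54, so z* = 9.

w* = 16, z* = 9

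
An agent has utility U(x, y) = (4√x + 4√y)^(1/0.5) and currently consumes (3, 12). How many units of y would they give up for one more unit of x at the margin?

For CES with ρ = 0.5, MRS = √(y/x).
At (3, 12): MRS = 2.
The indifference curve has slope −2 at this bundle.

MRS = 2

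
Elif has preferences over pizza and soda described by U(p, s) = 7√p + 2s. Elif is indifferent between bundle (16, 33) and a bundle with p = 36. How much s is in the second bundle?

s = 26

U(16, 33) = 94.
Set U(36, s) = 94 and solve.
With p = 36: √36 = 6, so 2s = 94 − 7·6 = 52 and s = 26.
Check: U(36, 26) = 94.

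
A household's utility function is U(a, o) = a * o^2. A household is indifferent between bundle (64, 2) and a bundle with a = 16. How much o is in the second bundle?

o = 4

U(64, 2) = 256.
Set U(16, o) = 256 and solve.
With a = 16: o^2 = 256/16 = 16; taking the square root, o = 4.
Check: U(16, 4) = 256.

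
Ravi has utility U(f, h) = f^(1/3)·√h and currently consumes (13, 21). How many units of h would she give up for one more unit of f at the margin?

MRS = 14/13

MU_f = 1/3·f^(-2/3)·√h and MU_h = 0.5·f^(1/3)·h^(-0.5).
MRS = MU_f/MU_h = (2/3)·h/f.
At (13, 21): MRS = 14/13.
So at (13, 21) the consumer would give up 14/13 units of h for one more unit of f.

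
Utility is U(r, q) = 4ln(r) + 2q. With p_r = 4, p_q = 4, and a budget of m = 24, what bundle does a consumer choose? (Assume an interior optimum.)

r* = 2, q* = 4

MU_r = 4/r, MU_q = 2.
MRS = 4/r ÷ 2.
Tangency: set MRS = p_r/p_q = 4/4 = 1.
MRS depends only on r: 2/r = 1 ⇒ r* = 2/1 = 2.
From the budget, 4·q = 24 − 4·2 = 16, so q* = 4.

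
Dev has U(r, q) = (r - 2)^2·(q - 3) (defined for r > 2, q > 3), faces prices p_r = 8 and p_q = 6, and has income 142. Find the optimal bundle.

MU_r = 2·(r−2)·(q−3), MU_q = (r−2)^2.
MRS = (2/1)·(q−3)/(r−2).
Tangency: set MRS = p_r/p_q = 8/6 = 4/3.
So (2/1)·(q − 3)/(r − 2) = 4/3, i.e. (q − 3) = (2/3)·(r − 2).
Rewrite the budget in excess-of-subsistence terms: 8·(r − 2) + 6·(q − 3) = 142 − 8·2 − 6·3 = 108.
Substituting, 12·(r − 2) = 108, so r − 2 = 9 and r* = 11.
Then q − 3 = (2/3)·9 = 6, so q* = 9.

r* = 11, q* = 9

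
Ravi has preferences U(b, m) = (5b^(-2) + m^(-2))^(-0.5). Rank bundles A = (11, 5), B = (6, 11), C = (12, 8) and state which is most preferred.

Evaluate utility at each bundle:
U(A) = 3.507.
U(B) = 2.607.
U(C) = 4.457.
Highest utility is C, so C ≻ A ≻ B.

Bundle C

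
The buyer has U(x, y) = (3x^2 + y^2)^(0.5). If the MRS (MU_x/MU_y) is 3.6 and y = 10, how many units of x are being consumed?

x = 12

For CES with ρ = 2, MRS = (3/1)·(y/x)^(-1).
Setting (3/1)·(10/x)^(-1) = 3.6 gives (10/x)^(-1) = 1.2, so 10/x = 5/6 and x = 12.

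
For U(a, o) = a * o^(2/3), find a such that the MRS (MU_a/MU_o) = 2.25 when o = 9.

a = 6

MU_a = o^(2/3) and MU_o = 2/3·a·o^(-1/3).
MRS = MU_a/MU_o = (1.5)·o/a.
Substitute o = 9: MRS = 13.5/a. Setting 13.5/a = 2.25 gives a = 13.5/2.25 = 6.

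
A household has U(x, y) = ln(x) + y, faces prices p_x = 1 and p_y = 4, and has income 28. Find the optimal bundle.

x* = 4, y* = 6

MU_x = 1/x, MU_y = 1.
MRS = 1/x ÷ 1.
Tangency: set MRS = p_x/p_y = 1/4 = 0.25.
MRS depends only on x: 1/x = 0.25 ⇒ x* = 1/0.25 = 4.
From the budget, 4·y = 28 − 1·4 = 24, so y* = 6.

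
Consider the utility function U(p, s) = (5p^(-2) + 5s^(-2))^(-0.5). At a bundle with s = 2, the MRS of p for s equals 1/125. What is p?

p = 10

For CES with ρ = -2, MRS = (s/p)^3.
Setting (2/p)^3 = 1/125 gives 2/p = 0.2 and p = 10.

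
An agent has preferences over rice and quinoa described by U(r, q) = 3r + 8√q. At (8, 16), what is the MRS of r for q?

MU_r = 3, MU_q = 8/(2√q).
MRS = 3 ÷ (8/(2√q)).
At (8, 16): MRS = 3.
That is, one extra unit of r is worth 3 units of q at the margin.

MRS = 3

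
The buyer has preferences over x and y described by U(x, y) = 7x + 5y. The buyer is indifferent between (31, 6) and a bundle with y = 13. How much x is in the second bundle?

x = 26

U(31, 6) = 247.
Set U(x, 13) = 247 and solve.
7x + 5·13 = 247 ⇒ 7x = 182 ⇒ x = 26.
Check: U(26, 13) = 247.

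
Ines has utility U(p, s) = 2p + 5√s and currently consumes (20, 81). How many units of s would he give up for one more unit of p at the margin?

MU_p = 2, MU_s = 5/(2√s).
MRS = 2 ÷ (5/(2√s)).
At (20, 81): MRS = 7.2.
The indifference curve has slope −7.2 at this bundle.

MRS = 7.2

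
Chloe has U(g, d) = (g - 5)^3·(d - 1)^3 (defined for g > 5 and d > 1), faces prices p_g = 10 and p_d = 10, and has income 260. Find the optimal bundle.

g* = 15, d* = 11

MU_g = 3·(g−5)^2·(d−1)^3, MU_d = 3·(g−5)^3·(d−1)^2.
MRS = (d−1)/(g−5).
Tangency: set MRS = p_g/p_d = 10/10 = 1.
So (d − 1)/(g − 5) = 1, i.e. (d − 1) = (g − 5).
Rewrite the budget in excess-of-subsistence terms: 10·(g − 5) + 10·(d − 1) = 260 − 10·5 − 10·1 = 200.
Substituting, 20·(g − 5) = 200, so g − 5 = 10 and g* = 15.
Then d − 1 = 10, so d* = 11.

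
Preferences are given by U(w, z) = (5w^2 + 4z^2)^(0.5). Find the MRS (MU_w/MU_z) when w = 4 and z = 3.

For CES with ρ = 2, MRS = (5/4)·(z/w)^(-1).
At (4, 3): MRS = 5/3.
The indifference curve has slope −5/3 at this bundle.

MRS = 5/3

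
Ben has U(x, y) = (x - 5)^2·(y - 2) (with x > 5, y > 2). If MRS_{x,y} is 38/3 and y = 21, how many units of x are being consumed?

x = 8

MU_x = 2·(x−5)·(y−2), MU_y = (x−5)^2.
MRS = (2/1)·(y−2)/(x−5).
Substitute y = 21: MRS = 38/(x − 5). Setting this equal to 38/3 gives x − 5 = 38/(38/3) = 3, so x = 8.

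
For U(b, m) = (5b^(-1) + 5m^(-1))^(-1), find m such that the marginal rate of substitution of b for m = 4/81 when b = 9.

For CES with ρ = -1, MRS = (m/b)^2.
Setting (m/9)^2 = 4/81 gives m/9 = 2/9 and m = 2.

m = 2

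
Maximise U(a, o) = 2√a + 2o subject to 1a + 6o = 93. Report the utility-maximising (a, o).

a* = 9, o* = 14

MU_a = 2/(2√a), MU_o = 2.
MRS = 2/(2√a) ÷ 2.
Tangency: set MRS = p_a/p_o = 1/6.
MRS depends only on a: 0.5/√a = 1/6 ⇒ √a = 0.5/(1/6) = 3 ⇒ a* = 9.
From the budget, 6·o = 93 − 1·9 = 84, so o* = 14.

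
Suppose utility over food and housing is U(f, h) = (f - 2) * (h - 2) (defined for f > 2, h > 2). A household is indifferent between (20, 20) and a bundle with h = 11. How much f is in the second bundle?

f = 38

U(20, 20) = 324.
Set U(f, 11) = 324 and solve.
With h = 11: (11 − 2) = 9, so (f − 2) = 324/9 = 36.
So f = 2 + 36 = 38.
Check: U(38, 11) = 324.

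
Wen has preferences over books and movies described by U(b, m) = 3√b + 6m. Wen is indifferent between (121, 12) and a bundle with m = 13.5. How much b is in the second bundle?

U(121, 12) = 105.
Set U(b, 13.5) = 105 and solve.
With m = 13.5: 3√b = 105 − 6·13.5 = 24, so √b = 8 and b = 64.
Check: U(64, 13.5) = 105.

b = 64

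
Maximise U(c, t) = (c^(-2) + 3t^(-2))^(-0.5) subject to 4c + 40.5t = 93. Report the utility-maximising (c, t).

For CES with ρ = -2, MRS = (1/3)·(t/c)^3.
Tangency: set MRS = p_c/p_t = 4/40.5 = 8/81.
So (t/c)^3 = 8/27; taking the cube root, t/c = 2/3, i.e. t = (2/3)·c.
Substitute into the budget 4·c + 40.5·t = 93: 31·c = 93, so c* = 3 and t* = (2/3)·3 = 2.

c* = 3, t* = 2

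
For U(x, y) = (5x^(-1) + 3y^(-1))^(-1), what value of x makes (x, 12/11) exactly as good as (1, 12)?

x = 2

U depends on (x, y) only through S = 5x^(-1) + 3y^(-1), so equal utility means equal S. At (1, 12): S = 5.25.
With y = 12/11: 3·(12/11)^(-1) = 2.75, so 5x^(-1) = 5.25 − 2.75 = 2.5, i.e. x^(-1) = 0.5.
Hence x = 1/0.5 = 2.
Check: U(2, 12/11) = 0.1905.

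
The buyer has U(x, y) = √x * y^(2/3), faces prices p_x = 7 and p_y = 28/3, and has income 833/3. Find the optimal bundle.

MU_x = 0.5·x^(-0.5)·y^(2/3) and MU_y = 2/3·√x·y^(-1/3).
MRS = MU_x/MU_y = (0.75)·y/x.
Tangency: set MRS = p_x/p_y = 7/(28/3) = 0.75.
So (0.75)·y/x = 0.75, i.e. y = x.
Substitute into the budget 7·x + (28/3)·y = 833/3: (49/3)·x = 833/3, so x* = 17.
Then y* = 17.

x* = 17, y* = 17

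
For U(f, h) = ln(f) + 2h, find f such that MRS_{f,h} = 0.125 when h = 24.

MU_f = 1/f, MU_h = 2.
MRS = 1/f ÷ 2.
MRS depends only on f: 0.5/f = 0.125 ⇒ f = 0.5/0.125 = 4.

f = 4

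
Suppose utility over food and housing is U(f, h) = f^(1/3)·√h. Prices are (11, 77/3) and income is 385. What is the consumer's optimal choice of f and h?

MU_f = 1/3·f^(-2/3)·√h and MU_h = 0.5·f^(1/3)·h^(-0.5).
MRS = MU_f/MU_h = (2/3)·h/f.
Tangency: set MRS = p_f/p_h = 11/(77/3) = 3/7.
So (2/3)·h/f = 3/7, i.e. h = (9/14)·f.
Substitute into the budget 11·f + (77/3)·h = 385: 27.5·f = 385, so f* = 14.
Then h* = (9/14)·14 = 9.

f* = 14, h* = 9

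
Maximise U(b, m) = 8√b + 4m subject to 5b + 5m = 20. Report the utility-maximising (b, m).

b* = 1, m* = 3

MU_b = 8/(2√b), MU_m = 4.
MRS = 8/(2√b) ÷ 4.
Tangency: set MRS = p_b/p_m = 5/5 = 1.
MRS depends only on b: 1/√b = 1 ⇒ √b = 1/1 = 1 ⇒ b* = 1.
From the budget, 5·m = 20 − 5·1 = 15, so m* = 3.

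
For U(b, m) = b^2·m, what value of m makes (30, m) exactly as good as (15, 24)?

U(15, 24) = 5400.
Set U(30, m) = 5400 and solve.
With b = 30: 30^2 = 900, so m = 5400/900 = 6.
Check: U(30, 6) = 5400.

m = 6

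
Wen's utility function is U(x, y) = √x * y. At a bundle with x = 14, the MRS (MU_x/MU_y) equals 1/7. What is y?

MU_x = 0.5·x^(-0.5)·y and MU_y = √x.
MRS = MU_x/MU_y = (0.5)·y/x.
Substitute x = 14: MRS = y/28. Setting y/28 = 1/7 gives y = (1/7)·28 = 4.

y = 4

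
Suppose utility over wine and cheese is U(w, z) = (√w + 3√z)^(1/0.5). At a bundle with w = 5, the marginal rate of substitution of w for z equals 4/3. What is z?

z = 80

For CES with ρ = 0.5, MRS = (1/3)·√(z/w).
Setting (1/3)·√(z/5) = 4/3 gives √(z/5) = 4, so z/5 = 16 and z = 80.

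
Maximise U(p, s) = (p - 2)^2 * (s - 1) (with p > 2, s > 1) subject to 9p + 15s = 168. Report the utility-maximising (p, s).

p* = 12, s* = 4

MU_p = 2·(p−2)·(s−1), MU_s = (p−2)^2.
MRS = (2/1)·(s−1)/(p−2).
Tangency: set MRS = p_p/p_s = 9/15 = 0.6.
So (2/1)·(s − 1)/(p − 2) = 0.6, i.e. (s − 1) = 0.3·(p − 2).
Rewrite the budget in excess-of-subsistence terms: 9·(p − 2) + 15·(s − 1) = 168 − 9·2 − 15·1 = 135.
Substituting, 13.5·(p − 2) = 135, so p − 2 = 10 and p* = 12.
Then s − 1 = 0.3·10 = 3, so s* = 4.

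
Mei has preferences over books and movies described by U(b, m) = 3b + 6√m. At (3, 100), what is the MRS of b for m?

MRS = 10

MU_b = 3, MU_m = 6/(2√m).
MRS = 3 ÷ (6/(2√m)).
At (3, 100): MRS = 10.
So at (3, 100) the consumer would give up 10 units of m for one more unit of b.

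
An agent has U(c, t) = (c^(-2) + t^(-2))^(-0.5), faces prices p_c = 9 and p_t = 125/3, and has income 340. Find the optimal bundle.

c* = 10, t* = 6

For CES with ρ = -2, MRS = (t/c)^3.
Tangency: set MRS = p_c/p_t = 9/(125/3) = 27/125.
So (t/c)^3 = 27/125; taking the cube root, t/c = 0.6, i.e. t = 0.6·c.
Substitute into the budget 9·c + (125/3)·t = 340: 34·c = 340, so c* = 10 and t* = 0.6·10 = 6.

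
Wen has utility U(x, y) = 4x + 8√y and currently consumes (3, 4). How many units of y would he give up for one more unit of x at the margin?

MRS = 2

MU_x = 4, MU_y = 8/(2√y).
MRS = 4 ÷ (8/(2√y)).
At (3, 4): MRS = 2.
The indifference curve has slope −2 at this bundle.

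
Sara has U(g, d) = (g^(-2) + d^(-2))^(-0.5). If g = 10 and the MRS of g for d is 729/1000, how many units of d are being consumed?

d = 9

For CES with ρ = -2, MRS = (d/g)^3.
Setting (d/10)^3 = 729/1000 gives d/10 = 0.9 and d = 9.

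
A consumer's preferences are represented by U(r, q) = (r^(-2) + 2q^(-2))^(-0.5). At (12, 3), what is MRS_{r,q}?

For CES with ρ = -2, MRS = (1/2)·(q/r)^3.
At (12, 3): MRS = 1/128.
The indifference curve has slope −1/128 at this bundle.

MRS = 1/128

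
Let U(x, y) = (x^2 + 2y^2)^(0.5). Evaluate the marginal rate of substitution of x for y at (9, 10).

For CES with ρ = 2, MRS = (1/2)·(y/x)^(-1).
At (9, 10): MRS = 0.45.
The indifference curve has slope −0.45 at this bundle.

MRS = 0.45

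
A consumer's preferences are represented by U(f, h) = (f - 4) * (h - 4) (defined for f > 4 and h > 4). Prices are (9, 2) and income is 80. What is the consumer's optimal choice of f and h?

f* = 6, h* = 13

MU_f = (h−4), MU_h = (f−4).
MRS = (h−4)/(f−4).
Tangency: set MRS = p_f/p_h = 9/2 = 4.5.
So (h − 4)/(f − 4) = 4.5, i.e. (h − 4) = 4.5·(f − 4).
Rewrite the budget in excess-of-subsistence terms: 9·(f − 4) + 2·(h − 4) = 80 − 9·4 − 2·4 = 36.
Substituting, 18·(f − 4) = 36, so f − 4 = 2 and f* = 6.
Then h − 4 = 4.5·2 = 9, so h* = 13.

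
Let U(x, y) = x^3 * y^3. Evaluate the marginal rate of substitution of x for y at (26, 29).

MRS = 29/26

MU_x = 3·x^2·y^3 and MU_y = 3·x^3·y^2.
MRS = MU_x/MU_y = y/x.
At (26, 29): MRS = 29/26.
That is, one extra unit of x is worth 29/26 units of y at the margin.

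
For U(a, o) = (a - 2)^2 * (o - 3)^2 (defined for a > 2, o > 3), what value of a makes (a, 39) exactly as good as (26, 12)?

U(26, 12) = 46656.
Set U(a, 39) = 46656 and solve.
With o = 39: (39 − 3)^2 = 1296, so (a − 2)^2 = 46656/1296 = 36.
Taking the square root (with a > 2): a − 2 = 6, so a = 8.
Check: U(8, 39) = 46656.

a = 8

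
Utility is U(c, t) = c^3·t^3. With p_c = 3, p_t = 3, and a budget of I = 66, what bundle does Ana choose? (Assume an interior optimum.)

c* = 11, t* = 11

MU_c = 3·c^2·t^3 and MU_t = 3·c^3·t^2.
MRS = MU_c/MU_t = t/c.
Tangency: set MRS = p_c/p_t = 3/3 = 1.
So t/c = 1, i.e. t = c.
Substitute into the budget 3·c + 3·t = 66: 6·c = 66, so c* = 11.
Then t* = 11.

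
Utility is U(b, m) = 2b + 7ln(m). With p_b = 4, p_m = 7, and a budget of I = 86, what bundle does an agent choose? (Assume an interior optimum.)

MU_b = 2, MU_m = 7/m.
MRS = 2 ÷ (7/m).
Tangency: set MRS = p_b/p_m = 4/7.
MRS depends only on m: (2/7)·m = 4/7 ⇒ m* = (4/7)/(2/7) = 2.
From the budget, 4·b = 86 − 7·2 = 72, so b* = 18.

b* = 18, m* = 2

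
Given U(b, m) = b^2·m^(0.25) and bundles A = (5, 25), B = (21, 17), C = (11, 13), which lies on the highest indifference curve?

Bundle B

Evaluate utility at each bundle:
U(A) = 55.902.
U(B) = 895.470.
U(C) = 229.758.
Highest utility is B, so B ≻ C ≻ A.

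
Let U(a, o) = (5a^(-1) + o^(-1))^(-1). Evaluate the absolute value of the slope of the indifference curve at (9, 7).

For CES with ρ = -1, MRS = (5/1)·(o/a)^2.
At (9, 7): MRS = 245/81.
So at (9, 7) the consumer would give up 245/81 units of o for one more unit of a.

MRS = 245/81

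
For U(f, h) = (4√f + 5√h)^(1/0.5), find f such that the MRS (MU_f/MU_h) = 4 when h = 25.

f = 1

For CES with ρ = 0.5, MRS = (4/5)·√(h/f).
Setting (4/5)·√(25/f) = 4 gives √(25/f) = 5, so 25/f = 25 and f = 1.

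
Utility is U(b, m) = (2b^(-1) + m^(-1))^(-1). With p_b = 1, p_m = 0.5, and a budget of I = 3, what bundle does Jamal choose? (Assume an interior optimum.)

b* = 2, m* = 2

For CES with ρ = -1, MRS = (2/1)·(m/b)^2.
Tangency: set MRS = p_b/p_m = 1/0.5 = 2.
So (m/b)^2 = 1; taking the square root, m/b = 1, i.e. m = b.
Substitute into the budget 1·b + 0.5·m = 3: 1.5·b = 3, so b* = 2 and m* = 2.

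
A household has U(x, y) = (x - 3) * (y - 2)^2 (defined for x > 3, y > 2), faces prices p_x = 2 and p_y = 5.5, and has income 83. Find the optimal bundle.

x* = 14, y* = 10

MU_x = (y−2)^2, MU_y = 2·(x−3)·(y−2).
MRS = (1/2)·(y−2)/(x−3).
Tangency: set MRS = p_x/p_y = 2/5.5 = 4/11.
So (1/2)·(y − 2)/(x − 3) = 4/11, i.e. (y − 2) = (8/11)·(x − 3).
Rewrite the budget in excess-of-subsistence terms: 2·(x − 3) + 5.5·(y − 2) = 83 − 2·3 − 5.5·2 = 66.
Substituting, 6·(x − 3) = 66, so x − 3 = 11 and x* = 14.
Then y − 2 = (8/11)·11 = 8, so y* = 10.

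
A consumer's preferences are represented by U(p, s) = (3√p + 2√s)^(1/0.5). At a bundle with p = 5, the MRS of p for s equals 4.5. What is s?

For CES with ρ = 0.5, MRS = (3/2)·√(s/p).
Setting (3/2)·√(s/5) = 4.5 gives √(s/5) = 3, so s/5 = 9 and s = 45.

s = 45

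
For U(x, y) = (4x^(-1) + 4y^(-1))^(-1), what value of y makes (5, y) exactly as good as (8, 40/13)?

U depends on (x, y) only through S = 4x^(-1) + 4y^(-1), so equal utility means equal S. At (8, 40/13): S = 1.8.
With x = 5: 4·5^(-1) = 0.8, so 4y^(-1) = 1.8 − 0.8 = 1, i.e. y^(-1) = 0.25.
Hence y = 1/0.25 = 4.
Check: U(5, 4) = 0.5556.

y = 4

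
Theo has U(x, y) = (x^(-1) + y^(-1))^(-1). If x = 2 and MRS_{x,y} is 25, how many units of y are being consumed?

For CES with ρ = -1, MRS = (y/x)^2.
Setting (y/2)^2 = 25 gives y/2 = 5 and y = 10.

y = 10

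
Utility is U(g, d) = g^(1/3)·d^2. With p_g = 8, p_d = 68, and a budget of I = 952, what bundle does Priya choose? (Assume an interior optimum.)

MU_g = 1/3·g^(-2/3)·d^2 and MU_d = 2·g^(1/3)·d.
MRS = MU_g/MU_d = (1/6)·d/g.
Tangency: set MRS = p_g/p_d = 8/68 = 2/17.
So (1/6)·d/g = 2/17, i.e. d = (12/17)·g.
Substitute into the budget 8·g + 68·d = 952: 56·g = 952, so g* = 17.
Then d* = (12/17)·17 = 12.

g* = 17, d* = 12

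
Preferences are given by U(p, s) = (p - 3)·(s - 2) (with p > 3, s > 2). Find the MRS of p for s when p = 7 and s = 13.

MRS = 2.75

MU_p = (s−2), MU_s = (p−3).
MRS = (s−2)/(p−3).
At (7, 13): MRS = 2.75.
So at (7, 13) the consumer would give up 2.75 units of s for one more unit of p.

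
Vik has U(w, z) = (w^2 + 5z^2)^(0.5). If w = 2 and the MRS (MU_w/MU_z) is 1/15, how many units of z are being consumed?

z = 6

For CES with ρ = 2, MRS = (1/5)·(z/w)^(-1).
Setting (1/5)·(z/2)^(-1) = 1/15 gives (z/2)^(-1) = 1/3, so z/2 = 3 and z = 6.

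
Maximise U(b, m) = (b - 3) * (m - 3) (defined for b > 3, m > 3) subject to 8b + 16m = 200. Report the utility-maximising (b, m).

b* = 11, m* = 7

MU_b = (m−3), MU_m = (b−3).
MRS = (m−3)/(b−3).
Tangency: set MRS = p_b/p_m = 8/16 = 0.5.
So (m − 3)/(b − 3) = 0.5, i.e. (m − 3) = 0.5·(b − 3).
Rewrite the budget in excess-of-subsistence terms: 8·(b − 3) + 16·(m − 3) = 200 − 8·3 − 16·3 = 128.
Substituting, 16·(b − 3) = 128, so b − 3 = 8 and b* = 11.
Then m − 3 = 0.5·8 = 4, so m* = 7.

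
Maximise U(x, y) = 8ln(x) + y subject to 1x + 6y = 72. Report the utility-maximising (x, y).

MU_x = 8/x, MU_y = 1.
MRS = 8/x ÷ 1.
Tangency: set MRS = p_x/p_y = 1/6.
MRS depends only on x: 8/x = 1/6 ⇒ x* = 8/(1/6) = 48.
From the budget, 6·y = 72 − 1·48 = 24, so y* = 4.

x* = 48, y* = 4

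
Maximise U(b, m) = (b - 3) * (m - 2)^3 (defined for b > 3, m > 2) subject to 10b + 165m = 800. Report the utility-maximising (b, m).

b* = 14, m* = 4

MU_b = (m−2)^3, MU_m = 3·(b−3)·(m−2)^2.
MRS = (1/3)·(m−2)/(b−3).
Tangency: set MRS = p_b/p_m = 10/165 = 2/33.
So (1/3)·(m − 2)/(b − 3) = 2/33, i.e. (m − 2) = (2/11)·(b − 3).
Rewrite the budget in excess-of-subsistence terms: 10·(b − 3) + 165·(m − 2) = 800 − 10·3 − 165·2 = 440.
Substituting, 40·(b − 3) = 440, so b − 3 = 11 and b* = 14.
Then m − 2 = (2/11)·11 = 2, so m* = 4.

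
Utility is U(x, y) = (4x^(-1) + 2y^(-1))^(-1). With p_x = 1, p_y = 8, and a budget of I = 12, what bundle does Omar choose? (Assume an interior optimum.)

For CES with ρ = -1, MRS = (4/2)·(y/x)^2.
Tangency: set MRS = p_x/p_y = 1/8 = 0.125.
So (y/x)^2 = 1/16; taking the square root, y/x = 0.25, i.e. y = 0.25·x.
Substitute into the budget 1·x + 8·y = 12: 3·x = 12, so x* = 4 and y* = 0.25·4 = 1.

x* = 4, y* = 1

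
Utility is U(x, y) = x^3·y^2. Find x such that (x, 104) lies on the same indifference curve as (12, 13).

U(12, 13) = 292032.
Set U(x, 104) = 292032 and solve.
With y = 104: 104^2 = 10816, so x^3 = 292032/10816 = 27; taking the cube root, x = 3.
Check: U(3, 104) = 292032.

x = 3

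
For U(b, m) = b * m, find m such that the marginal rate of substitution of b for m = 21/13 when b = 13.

MU_b = m and MU_m = b.
MRS = MU_b/MU_m = m/b.
Substitute b = 13: MRS = m/13. Setting m/13 = 21/13 gives m = (21/13)·13 = 21.

m = 21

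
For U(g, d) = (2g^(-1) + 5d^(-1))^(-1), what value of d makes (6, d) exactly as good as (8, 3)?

d = 60/19

U depends on (g, d) only through S = 2g^(-1) + 5d^(-1), so equal utility means equal S. At (8, 3): S = 23/12.
With g = 6: 2·6^(-1) = 1/3, so 5d^(-1) = 23/12 − 1/3 = 19/12, i.e. d^(-1) = 19/60.
Hence d = 1/(19/60) = 60/19.
Check: U(6, 60/19) = 0.5217.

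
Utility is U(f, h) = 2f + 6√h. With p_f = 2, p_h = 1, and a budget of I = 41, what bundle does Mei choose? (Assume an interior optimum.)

f* = 16, h* = 9

MU_f = 2, MU_h = 6/(2√h).
MRS = 2 ÷ (6/(2√h)).
Tangency: set MRS = p_f/p_h = 2/1 = 2.
MRS depends only on h: (2/3)·√h = 2 ⇒ √h = 2/(2/3) = 3 ⇒ h* = 9.
From the budget, 2·f = 41 − 1·9 = 32, so f* = 16.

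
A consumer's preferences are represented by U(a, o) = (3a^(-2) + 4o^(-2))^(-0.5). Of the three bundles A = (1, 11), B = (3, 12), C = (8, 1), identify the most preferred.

Evaluate utility at each bundle:
U(A) = 0.574.
U(B) = 1.664.
U(C) = 0.497.
Highest utility is B, so B ≻ A ≻ C.

Bundle B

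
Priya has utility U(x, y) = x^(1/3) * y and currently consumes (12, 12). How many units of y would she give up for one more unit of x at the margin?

MU_x = 1/3·x^(-2/3)·y and MU_y = x^(1/3).
MRS = MU_x/MU_y = (1/3)·y/x.
At (12, 12): MRS = 1/3.
The indifference curve has slope −1/3 at this bundle.

MRS = 1/3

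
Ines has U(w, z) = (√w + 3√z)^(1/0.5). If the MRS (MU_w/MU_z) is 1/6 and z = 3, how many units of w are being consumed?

w = 12

For CES with ρ = 0.5, MRS = (1/3)·√(z/w).
Setting (1/3)·√(3/w) = 1/6 gives √(3/w) = 0.5, so 3/w = 0.25 and w = 12.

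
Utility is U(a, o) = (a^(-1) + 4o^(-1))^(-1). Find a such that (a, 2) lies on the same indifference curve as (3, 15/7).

a = 5

U depends on (a, o) only through S = a^(-1) + 4o^(-1), so equal utility means equal S. At (3, 15/7): S = 2.2.
With o = 2: 4·2^(-1) = 2, so a^(-1) = 2.2 − 2 = 0.2.
Hence a = 1/0.2 = 5.
Check: U(5, 2) = 0.4545.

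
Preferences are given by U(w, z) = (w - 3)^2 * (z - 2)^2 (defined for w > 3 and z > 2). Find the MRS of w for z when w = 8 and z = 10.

MU_w = 2·(w−3)·(z−2)^2, MU_z = 2·(w−3)^2·(z−2).
MRS = (z−2)/(w−3).
At (8, 10): MRS = 1.6.
The indifference curve has slope −1.6 at this bundle.

MRS = 1.6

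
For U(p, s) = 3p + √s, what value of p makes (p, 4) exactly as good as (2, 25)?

U(2, 25) = 11.
Set U(p, 4) = 11 and solve.
With s = 4: √4 = 2, so 3p = 11 − 2 = 9 and p = 3.
Check: U(3, 4) = 11.

p = 3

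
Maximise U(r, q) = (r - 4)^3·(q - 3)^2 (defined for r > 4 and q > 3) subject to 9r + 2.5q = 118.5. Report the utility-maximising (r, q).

MU_r = 3·(r−4)^2·(q−3)^2, MU_q = 2·(r−4)^3·(q−3).
MRS = (3/2)·(q−3)/(r−4).
Tangency: set MRS = p_r/p_q = 9/2.5 = 3.6.
So (3/2)·(q − 3)/(r − 4) = 3.6, i.e. (q − 3) = 2.4·(r − 4).
Rewrite the budget in excess-of-subsistence terms: 9·(r − 4) + 2.5·(q − 3) = 118.5 − 9·4 − 2.5·3 = 75.
Substituting, 15·(r − 4) = 75, so r − 4 = 5 and r* = 9.
Then q − 3 = 2.4·5 = 12, so q* = 15.

r* = 9, q* = 15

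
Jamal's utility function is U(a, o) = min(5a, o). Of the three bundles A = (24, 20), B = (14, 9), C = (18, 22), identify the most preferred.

Bundle C

Evaluate utility at each bundle:
U(A) = 20.
U(B) = 9.
U(C) = 22.
Highest utility is C, so C ≻ A ≻ B.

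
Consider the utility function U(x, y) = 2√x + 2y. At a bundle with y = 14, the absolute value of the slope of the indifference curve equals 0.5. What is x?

MU_x = 2/(2√x), MU_y = 2.
MRS = 2/(2√x) ÷ 2.
MRS depends only on x: 0.5/√x = 0.5 ⇒ √x = 0.5/0.5 = 1 ⇒ x = 1.

x = 1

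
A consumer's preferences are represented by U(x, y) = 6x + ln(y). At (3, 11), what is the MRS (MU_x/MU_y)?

MRS = 66

MU_x = 6, MU_y = 1/y.
MRS = 6 ÷ (1/y).
At (3, 11): MRS = 66.
So at (3, 11) the consumer would give up 66 units of y for one more unit of x.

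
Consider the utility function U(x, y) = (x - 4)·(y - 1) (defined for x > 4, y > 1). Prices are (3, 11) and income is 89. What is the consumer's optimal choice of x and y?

MU_x = (y−1), MU_y = (x−4).
MRS = (y−1)/(x−4).
Tangency: set MRS = p_x/p_y = 3/11.
So (y − 1)/(x − 4) = 3/11, i.e. (y − 1) = (3/11)·(x − 4).
Rewrite the budget in excess-of-subsistence terms: 3·(x − 4) + 11·(y − 1) = 89 − 3·4 − 11·1 = 66.
Substituting, 6·(x − 4) = 66, so x − 4 = 11 and x* = 15.
Then y − 1 = (3/11)·11 = 3, so y* = 4.

x* = 15, y* = 4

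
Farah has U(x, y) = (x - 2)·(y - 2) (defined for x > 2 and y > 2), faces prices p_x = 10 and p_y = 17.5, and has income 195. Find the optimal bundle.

x* = 9, y* = 6

MU_x = (y−2), MU_y = (x−2).
MRS = (y−2)/(x−2).
Tangency: set MRS = p_x/p_y = 10/17.5 = 4/7.
So (y − 2)/(x − 2) = 4/7, i.e. (y − 2) = (4/7)·(x − 2).
Rewrite the budget in excess-of-subsistence terms: 10·(x − 2) + 17.5·(y − 2) = 195 − 10·2 − 17.5·2 = 140.
Substituting, 20·(x − 2) = 140, so x − 2 = 7 and x* = 9.
Then y − 2 = (4/7)·7 = 4, so y* = 6.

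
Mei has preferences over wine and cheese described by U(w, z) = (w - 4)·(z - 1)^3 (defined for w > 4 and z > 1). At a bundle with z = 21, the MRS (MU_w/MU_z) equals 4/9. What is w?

w = 19

MU_w = (z−1)^3, MU_z = 3·(w−4)·(z−1)^2.
MRS = (1/3)·(z−1)/(w−4).
Substitute z = 21: MRS = (20/3)/(w − 4). Setting this equal to 4/9 gives w − 4 = (20/3)/(4/9) = 15, so w = 19.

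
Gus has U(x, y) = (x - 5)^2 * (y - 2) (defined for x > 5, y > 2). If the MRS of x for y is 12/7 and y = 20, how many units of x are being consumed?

x = 26

MU_x = 2·(x−5)·(y−2), MU_y = (x−5)^2.
MRS = (2/1)·(y−2)/(x−5).
Substitute y = 20: MRS = 36/(x − 5). Setting this equal to 12/7 gives x − 5 = 36/(12/7) = 21, so x = 26.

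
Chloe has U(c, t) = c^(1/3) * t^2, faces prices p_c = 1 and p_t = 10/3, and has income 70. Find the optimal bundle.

c* = 10, t* = 18

MU_c = 1/3·c^(-2/3)·t^2 and MU_t = 2·c^(1/3)·t.
MRS = MU_c/MU_t = (1/6)·t/c.
Tangency: set MRS = p_c/p_t = 1/(10/3) = 0.3.
So (1/6)·t/c = 0.3, i.e. t = 1.8·c.
Substitute into the budget 1·c + (10/3)·t = 70: 7·c = 70, so c* = 10.
Then t* = 1.8·10 = 18.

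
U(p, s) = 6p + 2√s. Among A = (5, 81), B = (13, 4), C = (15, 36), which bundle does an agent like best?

Bundle C

Evaluate utility at each bundle:
U(A) = 48.000.
U(B) = 82.000.
U(C) = 102.000.
Highest utility is C, so C ≻ B ≻ A.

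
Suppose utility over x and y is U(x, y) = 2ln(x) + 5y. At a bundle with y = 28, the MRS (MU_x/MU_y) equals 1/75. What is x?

MU_x = 2/x, MU_y = 5.
MRS = 2/x ÷ 5.
MRS depends only on x: 0.4/x = 1/75 ⇒ x = 0.4/(1/75) = 30.

x = 30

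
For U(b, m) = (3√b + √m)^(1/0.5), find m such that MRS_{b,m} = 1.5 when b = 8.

For CES with ρ = 0.5, MRS = (3/1)·√(m/b).
Setting (3/1)·√(m/8) = 1.5 gives √(m/8) = 0.5, so m/8 = 0.25 and m = 2.

m = 2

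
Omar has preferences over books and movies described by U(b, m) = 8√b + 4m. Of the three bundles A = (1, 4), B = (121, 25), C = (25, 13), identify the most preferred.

Bundle B

Evaluate utility at each bundle:
U(A) = 24.000.
U(B) = 188.000.
U(C) = 92.000.
Highest utility is B, so B ≻ C ≻ A.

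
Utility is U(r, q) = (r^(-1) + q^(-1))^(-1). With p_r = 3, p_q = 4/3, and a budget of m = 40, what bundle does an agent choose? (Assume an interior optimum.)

For CES with ρ = -1, MRS = (q/r)^2.
Tangency: set MRS = p_r/p_q = 3/(4/3) = 2.25.
So (q/r)^2 = 2.25; taking the square root, q/r = 1.5, i.e. q = 1.5·r.
Substitute into the budget 3·r + (4/3)·q = 40: 5·r = 40, so r* = 8 and q* = 1.5·8 = 12.

r* = 8, q* = 12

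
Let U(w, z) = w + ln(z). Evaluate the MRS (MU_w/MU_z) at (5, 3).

MRS = 3

MU_w = 1, MU_z = 1/z.
MRS = 1 ÷ (1/z).
At (5, 3): MRS = 3.
That is, one extra unit of w is worth 3 units of z at the margin.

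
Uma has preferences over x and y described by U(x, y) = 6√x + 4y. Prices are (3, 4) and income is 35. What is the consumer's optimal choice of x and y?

x* = 1, y* = 8

MU_x = 6/(2√x), MU_y = 4.
MRS = 6/(2√x) ÷ 4.
Tangency: set MRS = p_x/p_y = 3/4 = 0.75.
MRS depends only on x: 0.75/√x = 0.75 ⇒ √x = 0.75/0.75 = 1 ⇒ x* = 1.
From the budget, 4·y = 35 − 3·1 = 32, so y* = 8.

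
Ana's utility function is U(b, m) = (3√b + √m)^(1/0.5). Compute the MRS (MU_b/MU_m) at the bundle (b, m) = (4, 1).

MRS = 1.5

For CES with ρ = 0.5, MRS = (3/1)·√(m/b).
At (4, 1): MRS = 1.5.
That is, one extra unit of b is worth 1.5 units of m at the margin.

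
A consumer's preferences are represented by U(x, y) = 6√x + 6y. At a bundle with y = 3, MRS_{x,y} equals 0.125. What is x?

x = 16

MU_x = 6/(2√x), MU_y = 6.
MRS = 6/(2√x) ÷ 6.
MRS depends only on x: 0.5/√x = 0.125 ⇒ √x = 0.5/0.125 = 4 ⇒ x = 16.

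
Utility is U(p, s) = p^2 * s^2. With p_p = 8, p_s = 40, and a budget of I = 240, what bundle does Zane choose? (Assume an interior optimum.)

p* = 15, s* = 3

MU_p = 2·p·s^2 and MU_s = 2·p^2·s.
MRS = MU_p/MU_s = s/p.
Tangency: set MRS = p_p/p_s = 8/40 = 0.2.
So s/p = 0.2, i.e. s = 0.2·p.
Substitute into the budget 8·p + 40·s = 240: 16·p = 240, so p* = 15.
Then s* = 0.2·15 = 3.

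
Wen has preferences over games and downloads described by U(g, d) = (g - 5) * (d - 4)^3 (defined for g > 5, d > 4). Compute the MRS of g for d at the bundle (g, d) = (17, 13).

MU_g = (d−4)^3, MU_d = 3·(g−5)·(d−4)^2.
MRS = (1/3)·(d−4)/(g−5).
At (17, 13): MRS = 0.25.
So at (17, 13) the consumer would give up 0.25 units of d for one more unit of g.

MRS = 0.25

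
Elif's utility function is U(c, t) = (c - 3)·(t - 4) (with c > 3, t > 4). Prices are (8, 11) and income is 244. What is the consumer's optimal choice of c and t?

MU_c = (t−4), MU_t = (c−3).
MRS = (t−4)/(c−3).
Tangency: set MRS = p_c/p_t = 8/11.
So (t − 4)/(c − 3) = 8/11, i.e. (t − 4) = (8/11)·(c − 3).
Rewrite the budget in excess-of-subsistence terms: 8·(c − 3) + 11·(t − 4) = 244 − 8·3 − 11·4 = 176.
Substituting, 16·(c − 3) = 176, so c − 3 = 11 and c* = 14.
Then t − 4 = (8/11)·11 = 8, so t* = 12.

c* = 14, t* = 12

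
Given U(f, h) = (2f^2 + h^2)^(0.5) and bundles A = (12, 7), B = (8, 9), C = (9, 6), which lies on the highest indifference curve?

Bundle A

Evaluate utility at each bundle:
U(A) = 18.358.
U(B) = 14.457.
U(C) = 14.071.
Highest utility is A, so A ≻ B ≻ C.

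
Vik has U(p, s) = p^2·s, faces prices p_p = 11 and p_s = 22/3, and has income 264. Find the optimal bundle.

MU_p = 2·p·s and MU_s = p^2.
MRS = MU_p/MU_s = (2/1)·s/p.
Tangency: set MRS = p_p/p_s = 11/(22/3) = 1.5.
So (2/1)·s/p = 1.5, i.e. s = 0.75·p.
Substitute into the budget 11·p + (22/3)·s = 264: 16.5·p = 264, so p* = 16.
Then s* = 0.75·16 = 12.

p* = 16, s* = 12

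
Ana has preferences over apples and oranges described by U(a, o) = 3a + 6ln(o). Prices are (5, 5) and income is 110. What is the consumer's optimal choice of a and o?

a* = 20, o* = 2

MU_a = 3, MU_o = 6/o.
MRS = 3 ÷ (6/o).
Tangency: set MRS = p_a/p_o = 5/5 = 1.
MRS depends only on o: 0.5·o = 1 ⇒ o* = 1/0.5 = 2.
From the budget, 5·a = 110 − 5·2 = 100, so a* = 20.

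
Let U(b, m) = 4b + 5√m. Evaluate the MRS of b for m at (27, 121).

MRS = 17.6

MU_b = 4, MU_m = 5/(2√m).
MRS = 4 ÷ (5/(2√m)).
At (27, 121): MRS = 17.6.
The indifference curve has slope −17.6 at this bundle.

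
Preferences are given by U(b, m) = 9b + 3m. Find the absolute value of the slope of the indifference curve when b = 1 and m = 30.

MRS = 3

MU_b = 9, MU_m = 3, so MRS = 9/3 = 3 at every bundle.
At (1, 30): MRS = 3.
So at (1, 30) the consumer would give up 3 units of m for one more unit of b.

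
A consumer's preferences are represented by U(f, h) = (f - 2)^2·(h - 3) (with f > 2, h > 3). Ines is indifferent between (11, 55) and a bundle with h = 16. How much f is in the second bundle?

f = 20

U(11, 55) = 4212.
Set U(f, 16) = 4212 and solve.
With h = 16: (16 − 3) = 13, so (f − 2)^2 = 4212/13 = 324.
Taking the square root (with f > 2): f − 2 = 18, so f = 20.
Check: U(20, 16) = 4212.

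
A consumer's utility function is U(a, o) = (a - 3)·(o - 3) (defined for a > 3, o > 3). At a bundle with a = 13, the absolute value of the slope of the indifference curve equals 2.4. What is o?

MU_a = (o−3), MU_o = (a−3).
MRS = (o−3)/(a−3).
Substitute a = 13: MRS = (o − 3)/10. Setting this equal to 2.4 gives o − 3 = 2.4·10 = 24, so o = 27.

o = 27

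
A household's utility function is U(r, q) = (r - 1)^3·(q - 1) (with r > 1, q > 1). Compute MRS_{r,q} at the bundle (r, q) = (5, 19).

MU_r = 3·(r−1)^2·(q−1), MU_q = (r−1)^3.
MRS = (3/1)·(q−1)/(r−1).
At (5, 19): MRS = 13.5.
The indifference curve has slope −13.5 at this bundle.

MRS = 13.5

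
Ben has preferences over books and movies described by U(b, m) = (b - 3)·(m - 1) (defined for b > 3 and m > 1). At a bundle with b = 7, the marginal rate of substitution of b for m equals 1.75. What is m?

m = 8

MU_b = (m−1), MU_m = (b−3).
MRS = (m−1)/(b−3).
Substitute b = 7: MRS = (m − 1)/4. Setting this equal to 1.75 gives m − 1 = 1.75·4 = 7, so m = 8.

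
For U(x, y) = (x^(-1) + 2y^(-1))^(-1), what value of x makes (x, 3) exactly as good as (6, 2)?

U depends on (x, y) only through S = x^(-1) + 2y^(-1), so equal utility means equal S. At (6, 2): S = 7/6.
With y = 3: 2·3^(-1) = 2/3, so x^(-1) = 7/6 − 2/3 = 0.5.
Hence x = 1/0.5 = 2.
Check: U(2, 3) = 0.8571.

x = 2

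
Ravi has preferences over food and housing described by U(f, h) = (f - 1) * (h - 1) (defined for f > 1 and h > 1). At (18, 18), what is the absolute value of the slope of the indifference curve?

MU_f = (h−1), MU_h = (f−1).
MRS = (h−1)/(f−1).
At (18, 18): MRS = 1.
The indifference curve has slope −1 at this bundle.

MRS = 1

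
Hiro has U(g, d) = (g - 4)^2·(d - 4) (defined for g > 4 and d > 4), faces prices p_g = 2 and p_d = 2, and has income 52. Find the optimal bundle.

MU_g = 2·(g−4)·(d−4), MU_d = (g−4)^2.
MRS = (2/1)·(d−4)/(g−4).
Tangency: set MRS = p_g/p_d = 2/2 = 1.
So (2/1)·(d − 4)/(g − 4) = 1, i.e. (d − 4) = 0.5·(g − 4).
Rewrite the budget in excess-of-subsistence terms: 2·(g − 4) + 2·(d − 4) = 52 − 2·4 − 2·4 = 36.
Substituting, 3·(g − 4) = 36, so g − 4 = 12 and g* = 16.
Then d − 4 = 0.5·12 = 6, so d* = 10.

g* = 16, d* = 10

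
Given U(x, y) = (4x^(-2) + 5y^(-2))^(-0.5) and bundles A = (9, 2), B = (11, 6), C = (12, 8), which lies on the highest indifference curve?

Bundle C

Evaluate utility at each bundle:
U(A) = 0.877.
U(B) = 2.412.
U(C) = 3.073.
Highest utility is C, so C ≻ B ≻ A.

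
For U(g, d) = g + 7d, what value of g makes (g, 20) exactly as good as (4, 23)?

g = 25

U(4, 23) = 165.
Set U(g, 20) = 165 and solve.
g + 7·20 = 165 ⇒ g = 25 ⇒ g = 25.
Check: U(25, 20) = 165.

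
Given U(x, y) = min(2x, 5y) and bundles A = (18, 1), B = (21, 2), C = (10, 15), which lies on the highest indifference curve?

Evaluate utility at each bundle:
U(A) = 5.
U(B) = 10.
U(C) = 20.
Highest utility is C, so C ≻ B ≻ A.

Bundle C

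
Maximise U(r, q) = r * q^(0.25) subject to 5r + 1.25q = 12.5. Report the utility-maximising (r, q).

r* = 2, q* = 2

MU_r = q^(0.25) and MU_q = 0.25·r·q^(-0.75).
MRS = MU_r/MU_q = (4)·q/r.
Tangency: set MRS = p_r/p_q = 5/1.25 = 4.
So (4)·q/r = 4, i.e. q = r.
Substitute into the budget 5·r + 1.25·q = 12.5: 6.25·r = 12.5, so r* = 2.
Then q* = 2.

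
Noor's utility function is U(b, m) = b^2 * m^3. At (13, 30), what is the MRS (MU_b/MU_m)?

MRS = 20/13

MU_b = 2·b·m^3 and MU_m = 3·b^2·m^2.
MRS = MU_b/MU_m = (2/3)·m/b.
At (13, 30): MRS = 20/13.
So at (13, 30) the consumer would give up 20/13 units of m for one more unit of b.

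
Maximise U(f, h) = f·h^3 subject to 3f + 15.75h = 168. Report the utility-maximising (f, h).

MU_f = h^3 and MU_h = 3·f·h^2.
MRS = MU_f/MU_h = (1/3)·h/f.
Tangency: set MRS = p_f/p_h = 3/15.75 = 4/21.
So (1/3)·h/f = 4/21, i.e. h = (4/7)·f.
Substitute into the budget 3·f + 15.75·h = 168: 12·f = 168, so f* = 14.
Then h* = (4/7)·14 = 8.

f* = 14, h* = 8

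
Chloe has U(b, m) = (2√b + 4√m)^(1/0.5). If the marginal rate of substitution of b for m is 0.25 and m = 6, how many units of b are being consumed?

b = 24

For CES with ρ = 0.5, MRS = (2/4)·√(m/b).
Setting (2/4)·√(6/b) = 0.25 gives √(6/b) = 0.5, so 6/b = 0.25 and b = 24.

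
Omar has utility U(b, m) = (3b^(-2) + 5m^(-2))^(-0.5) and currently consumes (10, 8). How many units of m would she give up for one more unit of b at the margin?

For CES with ρ = -2, MRS = (3/5)·(m/b)^3.
At (10, 8): MRS = 192/625.
That is, one extra unit of b is worth 192/625 units of m at the margin.

MRS = 192/625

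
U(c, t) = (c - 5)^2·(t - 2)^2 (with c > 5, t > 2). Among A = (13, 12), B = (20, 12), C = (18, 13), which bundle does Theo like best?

Evaluate utility at each bundle:
U(A) = 6400.
U(B) = 22500.
U(C) = 20449.
Highest utility is B, so B ≻ C ≻ A.

Bundle B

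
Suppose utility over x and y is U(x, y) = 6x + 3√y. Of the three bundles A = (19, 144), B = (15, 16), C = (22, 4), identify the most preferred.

Bundle A

Evaluate utility at each bundle:
U(A) = 150.000.
U(B) = 102.000.
U(C) = 138.000.
Highest utility is A, so A ≻ C ≻ B.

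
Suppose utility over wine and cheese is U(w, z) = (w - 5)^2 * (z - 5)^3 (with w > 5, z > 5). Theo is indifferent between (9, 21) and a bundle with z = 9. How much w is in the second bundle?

U(9, 21) = 65536.
Set U(w, 9) = 65536 and solve.
With z = 9: (9 − 5)^3 = 64, so (w − 5)^2 = 65536/64 = 1024.
Taking the square root (with w > 5): w − 5 = 32, so w = 37.
Check: U(37, 9) = 65536.

w = 37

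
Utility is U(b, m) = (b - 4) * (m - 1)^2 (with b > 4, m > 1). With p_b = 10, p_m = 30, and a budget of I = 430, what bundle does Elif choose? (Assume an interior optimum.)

MU_b = (m−1)^2, MU_m = 2·(b−4)·(m−1).
MRS = (1/2)·(m−1)/(b−4).
Tangency: set MRS = p_b/p_m = 10/30 = 1/3.
So (1/2)·(m − 1)/(b − 4) = 1/3, i.e. (m − 1) = (2/3)·(b − 4).
Rewrite the budget in excess-of-subsistence terms: 10·(b − 4) + 30·(m − 1) = 430 − 10·4 − 30·1 = 360.
Substituting, 30·(b − 4) = 360, so b − 4 = 12 and b* = 16.
Then m − 1 = (2/3)·12 = 8, so m* = 9.

b* = 16, m* = 9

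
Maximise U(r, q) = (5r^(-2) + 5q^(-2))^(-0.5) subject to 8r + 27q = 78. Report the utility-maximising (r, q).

For CES with ρ = -2, MRS = (q/r)^3.
Tangency: set MRS = p_r/p_q = 8/27.
So (q/r)^3 = 8/27; taking the cube root, q/r = 2/3, i.e. q = (2/3)·r.
Substitute into the budget 8·r + 27·q = 78: 26·r = 78, so r* = 3 and q* = (2/3)·3 = 2.

r* = 3, q* = 2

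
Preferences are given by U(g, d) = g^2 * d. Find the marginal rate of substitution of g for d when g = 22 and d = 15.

MU_g = 2·g·d and MU_d = g^2.
MRS = MU_g/MU_d = (2/1)·d/g.
At (22, 15): MRS = 15/11.
So at (22, 15) the consumer would give up 15/11 units of d for one more unit of g.

MRS = 15/11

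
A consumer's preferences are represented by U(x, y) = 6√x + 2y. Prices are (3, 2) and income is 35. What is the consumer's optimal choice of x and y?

x* = 1, y* = 16

MU_x = 6/(2√x), MU_y = 2.
MRS = 6/(2√x) ÷ 2.
Tangency: set MRS = p_x/p_y = 3/2 = 1.5.
MRS depends only on x: 1.5/√x = 1.5 ⇒ √x = 1.5/1.5 = 1 ⇒ x* = 1.
From the budget, 2·y = 35 − 3·1 = 32, so y* = 16.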